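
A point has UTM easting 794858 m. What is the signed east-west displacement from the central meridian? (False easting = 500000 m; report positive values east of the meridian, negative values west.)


displacement = 794858 - 500000 = 294858 m

294858 m


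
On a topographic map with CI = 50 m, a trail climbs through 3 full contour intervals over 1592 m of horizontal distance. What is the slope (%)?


elevation change = 3 * 50 = 150 m
slope = 150 / 1592 * 100 = 9.4%

9.4%


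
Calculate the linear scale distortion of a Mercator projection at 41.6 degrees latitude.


SF = 1 / cos(41.6) = 1 / 0.747798 = 1.337

1.337


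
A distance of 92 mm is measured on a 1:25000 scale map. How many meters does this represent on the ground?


ground = 92 mm * 25000 / 1000 = 2300.0 m

2300.0 m


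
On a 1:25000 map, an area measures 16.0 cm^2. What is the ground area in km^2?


ground_area = 16.0 * (25000/100)^2 = 1000000.0 m^2 = 1.0 km^2

1.0 km^2


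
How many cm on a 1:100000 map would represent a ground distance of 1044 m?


map_cm = 1044 * 100 / 100000 = 1.044 cm ≈ 1.04 cm

1.04 cm


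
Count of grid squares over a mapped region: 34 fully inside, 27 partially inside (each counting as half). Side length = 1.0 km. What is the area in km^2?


effective squares = 34 + 27 * 0.5 = 47.5
area = 47.5 * 1.0 = 47.5 km^2

47.5 km^2


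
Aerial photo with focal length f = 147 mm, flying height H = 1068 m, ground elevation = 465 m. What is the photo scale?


scale = f / (H - h) = 147 mm / 603 m = 147 / 603000 = 1:4102

1:4102


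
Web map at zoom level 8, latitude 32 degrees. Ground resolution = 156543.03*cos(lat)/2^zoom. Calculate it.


res = 156543.03 * cos(32) / 2^8 = 156543.03 * 0.8480481 / 256 = 518.58 m/pixel

518.58 m/pixel


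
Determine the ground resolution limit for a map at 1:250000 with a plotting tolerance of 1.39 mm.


ground = 1.39 mm * 250000 / 1000 = 347.5 m

347.5 m


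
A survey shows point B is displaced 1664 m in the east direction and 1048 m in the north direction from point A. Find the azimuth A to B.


az = atan2(1664, 1048) = 57.8 deg
adjusted to 0-360: 57.8 degrees

57.8 degrees


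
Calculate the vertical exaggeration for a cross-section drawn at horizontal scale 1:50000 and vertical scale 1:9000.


VE = horizontal_scale / vertical_scale = 50000 / 9000 ≈ 5.6

5.6x


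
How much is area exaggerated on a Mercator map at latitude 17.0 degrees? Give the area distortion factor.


area_distortion = 1/cos^2(17.0) = 1.093

1.093


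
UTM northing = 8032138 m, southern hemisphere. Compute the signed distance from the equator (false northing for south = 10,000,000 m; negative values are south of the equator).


For southern: actual = 8032138 - 10000000 = -1967862 m

-1967862 m


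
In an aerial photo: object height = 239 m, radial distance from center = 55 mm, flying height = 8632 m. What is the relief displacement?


d = h * r / H = 239 * 55 / 8632 = 1.52 mm

1.52 mm


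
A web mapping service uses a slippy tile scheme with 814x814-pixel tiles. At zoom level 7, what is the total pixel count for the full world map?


tiles per axis = 2^7 = 128
total tiles = 128^2 = 16384
pixels per axis = 128 * 814 = 104192
total pixels = 104192^2 = 10855972864

10855972864 pixels


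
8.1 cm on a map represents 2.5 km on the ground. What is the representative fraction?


ground = 2.5 km = 250000 cm; RF denominator = ground / map = 250000 / 8.1 ≈ 30864; RF = 1:30864

1:30864


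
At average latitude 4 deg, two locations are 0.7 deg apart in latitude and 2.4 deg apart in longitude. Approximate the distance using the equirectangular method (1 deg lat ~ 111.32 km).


dlat_km = 0.7 * 111.32 = 77.924
dlon_km = 2.4 * 111.32 * cos(4) ≈ 266.517
dist = sqrt(77.924^2 + 266.517^2) ≈ 277.7 km

277.7 km


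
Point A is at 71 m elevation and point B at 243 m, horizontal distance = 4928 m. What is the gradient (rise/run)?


gradient = (243 - 71) / 4928 = 172 / 4928 = 0.0349

0.0349


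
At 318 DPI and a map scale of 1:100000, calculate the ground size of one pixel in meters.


pixel_cm = 2.54 / 318 ≈ 0.007987 cm
ground = pixel_cm * 100000 / 100 = 2.54 * 100000 / (318 * 100) = 254000 / 31800 ≈ 7.99 m

7.99 m


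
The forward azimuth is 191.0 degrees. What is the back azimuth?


back azimuth = (191.0 + 180) mod 360 = 11.0 degrees

11.0 degrees


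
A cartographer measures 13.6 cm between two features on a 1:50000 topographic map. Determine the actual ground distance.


ground = 13.6 cm * 50000 / 100 = 6800.0 m = 6.8 km

6.8 km


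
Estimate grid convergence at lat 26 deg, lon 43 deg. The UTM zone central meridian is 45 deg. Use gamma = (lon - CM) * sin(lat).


gamma = (43 - 45) * sin(26) = -2 * 0.438371 = -0.877 degrees

-0.877 degrees


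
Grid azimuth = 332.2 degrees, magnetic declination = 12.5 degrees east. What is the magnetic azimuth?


magnetic azimuth = grid azimuth - declination (east +ve)
mag_az = 332.2 - 12.5 = 319.7 degrees

319.7 degrees


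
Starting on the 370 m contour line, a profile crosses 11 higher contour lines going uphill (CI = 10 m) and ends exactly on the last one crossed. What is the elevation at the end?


elevation = 370 + 11 * 10 = 480 m

480 m


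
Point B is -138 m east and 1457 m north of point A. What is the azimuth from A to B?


az = atan2(-138, 1457) = -5.4 deg
adjusted to 0-360: 354.6 degrees

354.6 degrees


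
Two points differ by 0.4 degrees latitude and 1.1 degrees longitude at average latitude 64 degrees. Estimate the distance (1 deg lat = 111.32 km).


dlat_km = 0.4 * 111.32 = 44.528
dlon_km = 1.1 * 111.32 * cos(64) ≈ 53.679
dist = sqrt(44.528^2 + 53.679^2) ≈ 69.7 km

69.7 km


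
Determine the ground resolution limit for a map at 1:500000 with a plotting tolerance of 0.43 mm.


ground = 0.43 mm * 500000 / 1000 = 215.0 m

215.0 m


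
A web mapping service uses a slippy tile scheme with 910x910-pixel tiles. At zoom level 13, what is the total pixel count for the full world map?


tiles per axis = 2^13 = 8192
total tiles = 8192^2 = 67108864
pixels per axis = 8192 * 910 = 7454720
total pixels = 7454720^2 = 55572850278400

55572850278400 pixels


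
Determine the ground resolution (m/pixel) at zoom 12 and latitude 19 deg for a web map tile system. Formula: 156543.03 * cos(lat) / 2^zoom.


res = 156543.03 * cos(19) / 2^12 = 156543.03 * 0.94551858 / 4096 = 36.14 m/pixel

36.14 m/pixel


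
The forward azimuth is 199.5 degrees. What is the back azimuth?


back azimuth = (199.5 + 180) mod 360 = 19.5 degrees

19.5 degrees


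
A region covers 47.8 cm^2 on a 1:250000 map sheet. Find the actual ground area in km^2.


ground_area = 47.8 * (250000/100)^2 = 298750000.0 m^2 = 298.75 km^2

298.75 km^2


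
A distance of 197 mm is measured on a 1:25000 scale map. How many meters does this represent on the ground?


ground = 197 mm * 25000 / 1000 = 4925.0 m

4925.0 m


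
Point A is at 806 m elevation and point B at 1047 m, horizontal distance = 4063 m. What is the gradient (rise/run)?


gradient = (1047 - 806) / 4063 = 241 / 4063 = 0.0593

0.0593


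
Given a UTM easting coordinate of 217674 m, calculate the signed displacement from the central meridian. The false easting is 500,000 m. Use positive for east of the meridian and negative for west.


displacement = 217674 - 500000 = -282326 m

-282326 m


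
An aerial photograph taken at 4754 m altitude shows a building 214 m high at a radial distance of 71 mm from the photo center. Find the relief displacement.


d = h * r / H = 214 * 71 / 4754 = 3.2 mm

3.2 mm


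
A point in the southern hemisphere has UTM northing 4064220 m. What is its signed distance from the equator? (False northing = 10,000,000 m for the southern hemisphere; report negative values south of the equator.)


For southern: actual = 4064220 - 10000000 = -5935780 m

-5935780 m


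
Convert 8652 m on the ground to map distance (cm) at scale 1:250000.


map_cm = 8652 * 100 / 250000 = 3.4608 cm ≈ 3.46 cm

3.46 cm


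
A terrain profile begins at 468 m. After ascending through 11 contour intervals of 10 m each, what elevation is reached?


elevation = 468 + 11 * 10 = 578 m

578 m


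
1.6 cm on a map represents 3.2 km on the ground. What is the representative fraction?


ground = 3.2 km = 320000 cm; RF denominator = ground / map = 320000 / 1.6 = 200000; RF = 1:200000

1:200000


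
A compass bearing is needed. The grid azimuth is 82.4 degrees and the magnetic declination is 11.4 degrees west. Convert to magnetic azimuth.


magnetic azimuth = grid azimuth - declination (east +ve)
mag_az = 82.4 - -11.4 = 93.8 degrees

93.8 degrees


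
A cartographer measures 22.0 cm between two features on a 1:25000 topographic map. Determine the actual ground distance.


ground = 22.0 cm * 25000 / 100 = 5500.0 m = 5.5 km

5.5 km


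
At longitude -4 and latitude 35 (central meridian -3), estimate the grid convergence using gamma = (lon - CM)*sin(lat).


gamma = (-4 - -3) * sin(35) = -1 * 0.573576 = -0.574 degrees

-0.574 degrees


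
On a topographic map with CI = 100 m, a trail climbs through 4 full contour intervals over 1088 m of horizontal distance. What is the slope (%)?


elevation change = 4 * 100 = 400 m
slope = 400 / 1088 * 100 = 36.8%

36.8%


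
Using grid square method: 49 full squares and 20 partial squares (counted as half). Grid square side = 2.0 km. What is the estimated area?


effective squares = 49 + 20 * 0.5 = 59.0
area = 59.0 * 4.0 = 236.0 km^2

236.0 km^2


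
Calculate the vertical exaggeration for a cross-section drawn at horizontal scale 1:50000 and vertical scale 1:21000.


VE = horizontal_scale / vertical_scale = 50000 / 21000 ≈ 2.4

2.4x


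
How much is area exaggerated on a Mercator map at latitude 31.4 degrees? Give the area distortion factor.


area_distortion = 1/cos^2(31.4) = 1.373

1.373


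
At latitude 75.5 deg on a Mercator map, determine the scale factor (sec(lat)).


SF = 1 / cos(75.5) = 1 / 0.25038 = 3.994

3.994


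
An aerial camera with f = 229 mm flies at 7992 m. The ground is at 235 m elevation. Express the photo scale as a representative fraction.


scale = f / (H - h) = 229 mm / 7757 m = 229 / 7757000 = 1:33873

1:33873


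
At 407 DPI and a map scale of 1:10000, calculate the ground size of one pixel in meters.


pixel_cm = 2.54 / 407 ≈ 0.006241 cm
ground = pixel_cm * 10000 / 100 = 2.54 * 10000 / (407 * 100) = 25400 / 40700 ≈ 0.62 m

0.62 m


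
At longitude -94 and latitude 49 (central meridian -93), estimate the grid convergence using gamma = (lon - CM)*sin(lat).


gamma = (-94 - -93) * sin(49) = -1 * 0.75471 = -0.755 degrees

-0.755 degrees


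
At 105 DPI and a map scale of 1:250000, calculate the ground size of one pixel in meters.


pixel_cm = 2.54 / 105 ≈ 0.02419 cm
ground = pixel_cm * 250000 / 100 = 2.54 * 250000 / (105 * 100) = 635000 / 10500 ≈ 60.48 m

60.48 m


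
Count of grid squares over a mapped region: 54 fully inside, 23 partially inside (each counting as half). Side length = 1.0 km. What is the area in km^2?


effective squares = 54 + 23 * 0.5 = 65.5
area = 65.5 * 1.0 = 65.5 km^2

65.5 km^2


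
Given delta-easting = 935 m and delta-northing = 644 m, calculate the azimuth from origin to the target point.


az = atan2(935, 644) = 55.4 deg
adjusted to 0-360: 55.4 degrees

55.4 degrees


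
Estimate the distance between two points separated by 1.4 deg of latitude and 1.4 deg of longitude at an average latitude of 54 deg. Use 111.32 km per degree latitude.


dlat_km = 1.4 * 111.32 = 155.848
dlon_km = 1.4 * 111.32 * cos(54) ≈ 91.605
dist = sqrt(155.848^2 + 91.605^2) ≈ 180.8 km

180.8 km


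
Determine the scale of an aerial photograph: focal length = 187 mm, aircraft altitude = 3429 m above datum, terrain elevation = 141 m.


scale = f / (H - h) = 187 mm / 3288 m = 187 / 3288000 = 1:17583

1:17583


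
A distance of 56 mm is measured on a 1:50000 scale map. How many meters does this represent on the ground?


ground = 56 mm * 50000 / 1000 = 2800.0 m

2800.0 m


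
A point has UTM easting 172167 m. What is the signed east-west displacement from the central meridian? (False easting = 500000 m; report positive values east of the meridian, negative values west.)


displacement = 172167 - 500000 = -327833 m

-327833 m


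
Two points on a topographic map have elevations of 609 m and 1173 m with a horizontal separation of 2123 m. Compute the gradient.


gradient = (1173 - 609) / 2123 = 564 / 2123 = 0.2657

0.2657


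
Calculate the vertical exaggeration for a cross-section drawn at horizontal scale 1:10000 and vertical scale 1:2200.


VE = horizontal_scale / vertical_scale = 10000 / 2200 ≈ 4.5

4.5x


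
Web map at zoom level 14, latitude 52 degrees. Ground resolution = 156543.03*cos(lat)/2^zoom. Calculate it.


res = 156543.03 * cos(52) / 2^14 = 156543.03 * 0.61566148 / 16384 = 5.88 m/pixel

5.88 m/pixel


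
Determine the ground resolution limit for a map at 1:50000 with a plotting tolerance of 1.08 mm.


ground = 1.08 mm * 50000 / 1000 = 54.0 m

54.0 m


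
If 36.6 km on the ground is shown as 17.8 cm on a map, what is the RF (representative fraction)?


ground = 36.6 km = 3660000 cm; RF denominator = ground / map = 3660000 / 17.8 ≈ 205618; RF = 1:205618

1:205618


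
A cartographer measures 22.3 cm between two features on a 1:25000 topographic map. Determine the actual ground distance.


ground = 22.3 cm * 25000 / 100 = 5575.0 m = 5.575 km

5.575 km


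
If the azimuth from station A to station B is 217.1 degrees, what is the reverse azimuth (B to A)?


back azimuth = (217.1 + 180) mod 360 = 37.1 degrees

37.1 degrees


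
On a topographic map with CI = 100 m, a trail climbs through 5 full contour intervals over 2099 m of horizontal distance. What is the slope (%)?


elevation change = 5 * 100 = 500 m
slope = 500 / 2099 * 100 = 23.8%

23.8%


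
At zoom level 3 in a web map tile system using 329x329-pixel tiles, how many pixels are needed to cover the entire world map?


tiles per axis = 2^3 = 8
total tiles = 8^2 = 64
pixels per axis = 8 * 329 = 2632
total pixels = 2632^2 = 6927424

6927424 pixels


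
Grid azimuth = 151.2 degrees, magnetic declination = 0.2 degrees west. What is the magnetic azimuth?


magnetic azimuth = grid azimuth - declination (east +ve)
mag_az = 151.2 - -0.2 = 151.4 degrees

151.4 degrees


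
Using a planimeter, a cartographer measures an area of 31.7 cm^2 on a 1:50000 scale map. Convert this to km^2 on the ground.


ground_area = 31.7 * (50000/100)^2 = 7925000.0 m^2 = 7.925 km^2

7.925 km^2


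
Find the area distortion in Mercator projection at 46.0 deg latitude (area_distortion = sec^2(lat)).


area_distortion = 1/cos^2(46.0) = 2.072

2.072


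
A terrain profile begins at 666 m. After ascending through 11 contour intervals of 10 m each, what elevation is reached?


elevation = 666 + 11 * 10 = 776 m

776 m


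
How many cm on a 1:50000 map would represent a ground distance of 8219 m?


map_cm = 8219 * 100 / 50000 = 16.438 cm ≈ 16.44 cm

16.44 cm


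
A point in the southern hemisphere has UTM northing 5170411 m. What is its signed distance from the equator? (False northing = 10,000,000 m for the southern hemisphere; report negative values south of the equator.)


For southern: actual = 5170411 - 10000000 = -4829589 m

-4829589 m


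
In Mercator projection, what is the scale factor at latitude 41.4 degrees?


SF = 1 / cos(41.4) = 1 / 0.750111 = 1.333

1.333


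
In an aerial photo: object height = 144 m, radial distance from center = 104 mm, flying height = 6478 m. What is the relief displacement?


d = h * r / H = 144 * 104 / 6478 = 2.31 mm

2.31 mm


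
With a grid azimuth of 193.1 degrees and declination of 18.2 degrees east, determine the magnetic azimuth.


magnetic azimuth = grid azimuth - declination (east +ve)
mag_az = 193.1 - 18.2 = 174.9 degrees

174.9 degrees


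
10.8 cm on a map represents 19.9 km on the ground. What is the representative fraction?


ground = 19.9 km = 1990000 cm; RF denominator = ground / map = 1990000 / 10.8 ≈ 184259; RF = 1:184259

1:184259


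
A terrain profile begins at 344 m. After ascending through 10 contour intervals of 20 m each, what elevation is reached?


elevation = 344 + 10 * 20 = 544 m

544 m


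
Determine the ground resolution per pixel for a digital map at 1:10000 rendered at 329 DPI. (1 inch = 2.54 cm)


pixel_cm = 2.54 / 329 ≈ 0.00772 cm
ground = pixel_cm * 10000 / 100 = 2.54 * 10000 / (329 * 100) = 25400 / 32900 ≈ 0.77 m

0.77 m


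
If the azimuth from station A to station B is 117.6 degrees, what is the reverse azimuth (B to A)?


back azimuth = (117.6 + 180) mod 360 = 297.6 degrees

297.6 degrees


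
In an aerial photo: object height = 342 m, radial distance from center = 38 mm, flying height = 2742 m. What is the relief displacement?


d = h * r / H = 342 * 38 / 2742 = 4.74 mm

4.74 mm


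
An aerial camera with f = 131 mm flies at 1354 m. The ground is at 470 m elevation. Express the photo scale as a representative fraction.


scale = f / (H - h) = 131 mm / 884 m = 131 / 884000 = 1:6748

1:6748


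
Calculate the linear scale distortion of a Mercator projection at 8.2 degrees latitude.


SF = 1 / cos(8.2) = 1 / 0.989776 = 1.01

1.01


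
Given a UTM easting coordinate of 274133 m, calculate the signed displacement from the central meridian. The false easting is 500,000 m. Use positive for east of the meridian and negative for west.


displacement = 274133 - 500000 = -225867 m

-225867 m


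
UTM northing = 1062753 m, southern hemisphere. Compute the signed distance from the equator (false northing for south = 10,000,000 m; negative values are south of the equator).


For southern: actual = 1062753 - 10000000 = -8937247 m

-8937247 m


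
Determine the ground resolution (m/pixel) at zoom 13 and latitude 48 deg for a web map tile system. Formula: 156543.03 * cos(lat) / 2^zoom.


res = 156543.03 * cos(48) / 2^13 = 156543.03 * 0.66913061 / 8192 = 12.79 m/pixel

12.79 m/pixel


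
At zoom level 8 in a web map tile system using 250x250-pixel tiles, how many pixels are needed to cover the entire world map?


tiles per axis = 2^8 = 256
total tiles = 256^2 = 65536
pixels per axis = 256 * 250 = 64000
total pixels = 64000^2 = 4096000000

4096000000 pixels


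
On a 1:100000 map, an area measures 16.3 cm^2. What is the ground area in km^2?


ground_area = 16.3 * (100000/100)^2 = 16300000.0 m^2 = 16.3 km^2

16.3 km^2


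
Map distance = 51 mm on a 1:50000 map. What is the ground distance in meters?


ground = 51 mm * 50000 / 1000 = 2550.0 m

2550.0 m


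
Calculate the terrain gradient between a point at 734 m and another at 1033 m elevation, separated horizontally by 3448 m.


gradient = (1033 - 734) / 3448 = 299 / 3448 = 0.0867

0.0867


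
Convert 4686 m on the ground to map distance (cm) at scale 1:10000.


map_cm = 4686 * 100 / 10000 = 46.86 cm

46.86 cm


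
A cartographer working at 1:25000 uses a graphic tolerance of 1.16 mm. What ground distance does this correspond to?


ground = 1.16 mm * 25000 / 1000 = 29.0 m

29.0 m


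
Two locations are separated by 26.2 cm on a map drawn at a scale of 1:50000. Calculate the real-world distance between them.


ground = 26.2 cm * 50000 / 100 = 13100.0 m = 13.1 km

13.1 km


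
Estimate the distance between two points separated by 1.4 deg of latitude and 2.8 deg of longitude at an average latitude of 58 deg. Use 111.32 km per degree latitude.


dlat_km = 1.4 * 111.32 = 155.848
dlon_km = 2.8 * 111.32 * cos(58) ≈ 165.174
dist = sqrt(155.848^2 + 165.174^2) ≈ 227.1 km

227.1 km


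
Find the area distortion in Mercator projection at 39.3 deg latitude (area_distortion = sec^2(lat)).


area_distortion = 1/cos^2(39.3) = 1.67

1.67


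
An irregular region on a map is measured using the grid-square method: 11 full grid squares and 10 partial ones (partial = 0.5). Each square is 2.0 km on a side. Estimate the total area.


effective squares = 11 + 10 * 0.5 = 16.0
area = 16.0 * 4.0 = 64.0 km^2

64.0 km^2


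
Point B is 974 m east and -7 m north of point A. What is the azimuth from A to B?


az = atan2(974, -7) = 90.4 deg
adjusted to 0-360: 90.4 degrees

90.4 degrees


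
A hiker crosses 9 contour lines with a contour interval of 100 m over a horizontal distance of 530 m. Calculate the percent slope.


elevation change = 9 * 100 = 900 m
slope = 900 / 530 * 100 = 169.8%

169.8%


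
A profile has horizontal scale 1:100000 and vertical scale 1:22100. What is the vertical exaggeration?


VE = horizontal_scale / vertical_scale = 100000 / 22100 ≈ 4.5

4.5x


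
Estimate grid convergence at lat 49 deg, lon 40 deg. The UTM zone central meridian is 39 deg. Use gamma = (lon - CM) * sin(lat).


gamma = (40 - 39) * sin(49) = 1 * 0.75471 = 0.755 degrees

0.755 degrees


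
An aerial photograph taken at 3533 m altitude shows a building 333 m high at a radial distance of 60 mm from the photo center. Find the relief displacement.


d = h * r / H = 333 * 60 / 3533 = 5.66 mm

5.66 mm


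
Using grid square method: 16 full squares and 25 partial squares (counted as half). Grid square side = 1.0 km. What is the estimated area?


effective squares = 16 + 25 * 0.5 = 28.5
area = 28.5 * 1.0 = 28.5 km^2

28.5 km^2


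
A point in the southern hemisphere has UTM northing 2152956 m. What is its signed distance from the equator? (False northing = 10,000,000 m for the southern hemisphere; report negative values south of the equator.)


For southern: actual = 2152956 - 10000000 = -7847044 m

-7847044 m


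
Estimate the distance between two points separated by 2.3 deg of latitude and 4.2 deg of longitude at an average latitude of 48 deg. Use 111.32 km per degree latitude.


dlat_km = 2.3 * 111.32 = 256.036
dlon_km = 4.2 * 111.32 * cos(48) ≈ 312.848
dist = sqrt(256.036^2 + 312.848^2) ≈ 404.3 km

404.3 km


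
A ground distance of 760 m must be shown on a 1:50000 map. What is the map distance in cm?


map_cm = 760 * 100 / 50000 = 1.52 cm

1.52 cm


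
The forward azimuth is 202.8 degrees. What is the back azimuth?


back azimuth = (202.8 + 180) mod 360 = 22.8 degrees

22.8 degrees


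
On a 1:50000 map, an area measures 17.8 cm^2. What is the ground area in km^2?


ground_area = 17.8 * (50000/100)^2 = 4450000.0 m^2 = 4.45 km^2

4.45 km^2


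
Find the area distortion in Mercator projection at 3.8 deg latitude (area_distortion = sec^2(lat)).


area_distortion = 1/cos^2(3.8) = 1.004

1.004


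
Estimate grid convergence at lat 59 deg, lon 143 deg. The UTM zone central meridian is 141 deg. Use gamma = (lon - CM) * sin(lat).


gamma = (143 - 141) * sin(59) = 2 * 0.857167 = 1.714 degrees

1.714 degrees


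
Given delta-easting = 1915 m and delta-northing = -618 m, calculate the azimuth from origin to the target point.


az = atan2(1915, -618) = 107.9 deg
adjusted to 0-360: 107.9 degrees

107.9 degrees


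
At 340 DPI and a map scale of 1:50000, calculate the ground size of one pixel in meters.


pixel_cm = 2.54 / 340 ≈ 0.007471 cm
ground = pixel_cm * 50000 / 100 = 2.54 * 50000 / (340 * 100) = 127000 / 34000 ≈ 3.74 m

3.74 m


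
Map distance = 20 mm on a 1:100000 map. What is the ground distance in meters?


ground = 20 mm * 100000 / 1000 = 2000.0 m

2000.0 m


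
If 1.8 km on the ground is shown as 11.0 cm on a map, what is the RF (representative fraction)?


ground = 1.8 km = 180000 cm; RF denominator = ground / map = 180000 / 11.0 ≈ 16364; RF = 1:16364

1:16364


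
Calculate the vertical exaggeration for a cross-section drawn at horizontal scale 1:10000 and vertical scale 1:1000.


VE = horizontal_scale / vertical_scale = 10000 / 1000 = 10.0

10.0x


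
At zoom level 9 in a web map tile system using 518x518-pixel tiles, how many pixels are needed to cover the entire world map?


tiles per axis = 2^9 = 512
total tiles = 512^2 = 262144
pixels per axis = 512 * 518 = 265216
total pixels = 265216^2 = 70339526656

70339526656 pixels


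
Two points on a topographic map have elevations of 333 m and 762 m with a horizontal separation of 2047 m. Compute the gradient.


gradient = (762 - 333) / 2047 = 429 / 2047 = 0.2096

0.2096


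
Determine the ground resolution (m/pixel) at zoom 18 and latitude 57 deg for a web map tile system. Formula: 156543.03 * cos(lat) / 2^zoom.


res = 156543.03 * cos(57) / 2^18 = 156543.03 * 0.54463904 / 262144 = 0.33 m/pixel

0.33 m/pixel


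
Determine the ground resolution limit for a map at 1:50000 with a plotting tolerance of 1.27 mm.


ground = 1.27 mm * 50000 / 1000 = 63.5 m

63.5 m


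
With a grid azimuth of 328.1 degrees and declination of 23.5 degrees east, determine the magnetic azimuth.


magnetic azimuth = grid azimuth - declination (east +ve)
mag_az = 328.1 - 23.5 = 304.6 degrees

304.6 degrees


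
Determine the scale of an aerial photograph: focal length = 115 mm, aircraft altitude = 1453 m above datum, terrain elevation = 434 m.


scale = f / (H - h) = 115 mm / 1019 m = 115 / 1019000 = 1:8861

1:8861


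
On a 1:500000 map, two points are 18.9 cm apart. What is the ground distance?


ground = 18.9 cm * 500000 / 100 = 94500.0 m = 94.5 km

94.5 km


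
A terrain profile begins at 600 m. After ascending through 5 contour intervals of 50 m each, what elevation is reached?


elevation = 600 + 5 * 50 = 850 m

850 m


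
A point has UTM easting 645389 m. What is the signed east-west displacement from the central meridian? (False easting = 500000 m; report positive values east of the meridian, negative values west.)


displacement = 645389 - 500000 = 145389 m

145389 m


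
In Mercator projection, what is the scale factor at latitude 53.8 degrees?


SF = 1 / cos(53.8) = 1 / 0.590606 = 1.693

1.693


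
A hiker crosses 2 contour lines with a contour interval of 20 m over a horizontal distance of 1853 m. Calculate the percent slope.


elevation change = 2 * 20 = 40 m
slope = 40 / 1853 * 100 = 2.2%

2.2%


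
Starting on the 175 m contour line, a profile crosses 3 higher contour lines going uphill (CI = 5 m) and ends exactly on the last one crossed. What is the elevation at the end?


elevation = 175 + 3 * 5 = 190 m

190 m


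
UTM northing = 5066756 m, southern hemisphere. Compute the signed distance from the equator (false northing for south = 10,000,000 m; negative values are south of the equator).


For southern: actual = 5066756 - 10000000 = -4933244 m

-4933244 m


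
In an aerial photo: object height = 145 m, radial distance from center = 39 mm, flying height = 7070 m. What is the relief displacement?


d = h * r / H = 145 * 39 / 7070 = 0.8 mm

0.8 mm


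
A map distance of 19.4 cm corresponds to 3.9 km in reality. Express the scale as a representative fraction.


ground = 3.9 km = 390000 cm; RF denominator = ground / map = 390000 / 19.4 ≈ 20103; RF = 1:20103

1:20103


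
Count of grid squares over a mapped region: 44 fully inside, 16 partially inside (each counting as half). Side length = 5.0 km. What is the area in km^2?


effective squares = 44 + 16 * 0.5 = 52.0
area = 52.0 * 25.0 = 1300.0 km^2

1300.0 km^2


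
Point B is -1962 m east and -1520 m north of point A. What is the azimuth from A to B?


az = atan2(-1962, -1520) = -127.8 deg
adjusted to 0-360: 232.2 degrees

232.2 degrees


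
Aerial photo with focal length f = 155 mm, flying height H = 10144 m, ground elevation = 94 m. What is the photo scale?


scale = f / (H - h) = 155 mm / 10050 m = 155 / 10050000 = 1:64839

1:64839


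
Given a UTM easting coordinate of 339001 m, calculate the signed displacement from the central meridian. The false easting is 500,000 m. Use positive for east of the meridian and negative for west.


displacement = 339001 - 500000 = -160999 m

-160999 m


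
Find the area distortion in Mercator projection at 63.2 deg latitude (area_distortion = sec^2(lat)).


area_distortion = 1/cos^2(63.2) = 4.919

4.919


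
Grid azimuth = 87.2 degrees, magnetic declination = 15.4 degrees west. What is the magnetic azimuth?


magnetic azimuth = grid azimuth - declination (east +ve)
mag_az = 87.2 - -15.4 = 102.6 degrees

102.6 degrees


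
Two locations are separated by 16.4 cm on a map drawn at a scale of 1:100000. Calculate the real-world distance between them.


ground = 16.4 cm * 100000 / 100 = 16400.0 m = 16.4 km

16.4 km


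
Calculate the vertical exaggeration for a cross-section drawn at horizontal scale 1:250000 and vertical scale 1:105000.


VE = horizontal_scale / vertical_scale = 250000 / 105000 ≈ 2.4

2.4x


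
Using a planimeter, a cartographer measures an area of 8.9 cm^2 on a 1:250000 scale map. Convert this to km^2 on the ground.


ground_area = 8.9 * (250000/100)^2 = 55625000.0 m^2 = 55.625 km^2

55.625 km^2


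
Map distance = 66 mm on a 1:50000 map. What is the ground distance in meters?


ground = 66 mm * 50000 / 1000 = 3300.0 m

3300.0 m


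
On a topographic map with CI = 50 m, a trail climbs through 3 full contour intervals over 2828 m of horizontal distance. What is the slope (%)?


elevation change = 3 * 50 = 150 m
slope = 150 / 2828 * 100 = 5.3%

5.3%


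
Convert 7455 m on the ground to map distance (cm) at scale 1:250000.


map_cm = 7455 * 100 / 250000 = 2.982 cm ≈ 2.98 cm

2.98 cm


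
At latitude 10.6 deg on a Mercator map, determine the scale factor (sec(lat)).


SF = 1 / cos(10.6) = 1 / 0.982935 = 1.017

1.017


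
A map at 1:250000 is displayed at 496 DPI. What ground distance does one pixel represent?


pixel_cm = 2.54 / 496 ≈ 0.005121 cm
ground = pixel_cm * 250000 / 100 = 2.54 * 250000 / (496 * 100) = 635000 / 49600 ≈ 12.8 m

12.8 m


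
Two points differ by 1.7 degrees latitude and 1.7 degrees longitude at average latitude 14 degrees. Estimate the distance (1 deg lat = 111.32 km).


dlat_km = 1.7 * 111.32 = 189.244
dlon_km = 1.7 * 111.32 * cos(14) ≈ 183.623
dist = sqrt(189.244^2 + 183.623^2) ≈ 263.7 km

263.7 km


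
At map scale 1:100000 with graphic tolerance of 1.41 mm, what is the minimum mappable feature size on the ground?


ground = 1.41 mm * 100000 / 1000 = 141.0 m

141.0 m


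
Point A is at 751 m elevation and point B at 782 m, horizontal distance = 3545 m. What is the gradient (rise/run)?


gradient = (782 - 751) / 3545 = 31 / 3545 = 0.0087

0.0087


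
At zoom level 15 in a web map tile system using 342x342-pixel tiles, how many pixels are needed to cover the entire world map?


tiles per axis = 2^15 = 32768
total tiles = 32768^2 = 1073741824
pixels per axis = 32768 * 342 = 11206656
total pixels = 11206656^2 = 125589138702336

125589138702336 pixels


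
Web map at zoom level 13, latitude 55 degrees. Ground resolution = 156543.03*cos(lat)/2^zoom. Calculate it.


res = 156543.03 * cos(55) / 2^13 = 156543.03 * 0.57357644 / 8192 = 10.96 m/pixel

10.96 m/pixel


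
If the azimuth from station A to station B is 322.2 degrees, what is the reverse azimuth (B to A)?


back azimuth = (322.2 + 180) mod 360 = 142.2 degrees

142.2 degrees


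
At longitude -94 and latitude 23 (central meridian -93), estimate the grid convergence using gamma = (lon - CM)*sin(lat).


gamma = (-94 - -93) * sin(23) = -1 * 0.390731 = -0.391 degrees

-0.391 degrees


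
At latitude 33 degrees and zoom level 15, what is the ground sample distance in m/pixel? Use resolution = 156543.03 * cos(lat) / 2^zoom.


res = 156543.03 * cos(33) / 2^15 = 156543.03 * 0.83867057 / 32768 = 4.01 m/pixel

4.01 m/pixel


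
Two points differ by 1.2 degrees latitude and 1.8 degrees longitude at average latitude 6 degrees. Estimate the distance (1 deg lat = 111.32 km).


dlat_km = 1.2 * 111.32 = 133.584
dlon_km = 1.8 * 111.32 * cos(6) ≈ 199.278
dist = sqrt(133.584^2 + 199.278^2) ≈ 239.9 km

239.9 km


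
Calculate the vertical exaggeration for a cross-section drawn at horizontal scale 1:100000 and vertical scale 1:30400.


VE = horizontal_scale / vertical_scale = 100000 / 30400 ≈ 3.3

3.3x


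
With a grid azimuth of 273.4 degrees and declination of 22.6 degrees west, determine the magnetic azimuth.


magnetic azimuth = grid azimuth - declination (east +ve)
mag_az = 273.4 - -22.6 = 296.0 degrees

296.0 degrees


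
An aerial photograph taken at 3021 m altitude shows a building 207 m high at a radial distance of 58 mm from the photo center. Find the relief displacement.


d = h * r / H = 207 * 58 / 3021 = 3.97 mm

3.97 mm


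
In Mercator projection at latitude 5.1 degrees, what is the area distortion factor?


area_distortion = 1/cos^2(5.1) = 1.008

1.008


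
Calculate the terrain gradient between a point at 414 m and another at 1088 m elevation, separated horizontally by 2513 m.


gradient = (1088 - 414) / 2513 = 674 / 2513 = 0.2682

0.2682


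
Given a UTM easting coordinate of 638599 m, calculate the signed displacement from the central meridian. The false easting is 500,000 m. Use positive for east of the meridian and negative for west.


displacement = 638599 - 500000 = 138599 m

138599 m


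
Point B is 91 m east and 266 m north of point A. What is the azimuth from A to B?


az = atan2(91, 266) = 18.9 deg
adjusted to 0-360: 18.9 degrees

18.9 degrees


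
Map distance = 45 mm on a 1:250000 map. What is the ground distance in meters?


ground = 45 mm * 250000 / 1000 = 11250.0 m

11250.0 m


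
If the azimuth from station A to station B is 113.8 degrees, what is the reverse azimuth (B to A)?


back azimuth = (113.8 + 180) mod 360 = 293.8 degrees

293.8 degrees


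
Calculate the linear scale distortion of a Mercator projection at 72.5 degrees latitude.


SF = 1 / cos(72.5) = 1 / 0.300706 = 3.326

3.326


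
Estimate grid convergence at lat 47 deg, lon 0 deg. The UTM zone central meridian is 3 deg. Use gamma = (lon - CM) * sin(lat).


gamma = (0 - 3) * sin(47) = -3 * 0.731354 = -2.194 degrees

-2.194 degrees


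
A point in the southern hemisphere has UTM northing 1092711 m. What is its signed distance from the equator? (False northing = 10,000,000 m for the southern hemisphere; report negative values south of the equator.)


For southern: actual = 1092711 - 10000000 = -8907289 m

-8907289 m


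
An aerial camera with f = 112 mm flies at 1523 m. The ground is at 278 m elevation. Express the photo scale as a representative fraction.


scale = f / (H - h) = 112 mm / 1245 m = 112 / 1245000 = 1:11116

1:11116


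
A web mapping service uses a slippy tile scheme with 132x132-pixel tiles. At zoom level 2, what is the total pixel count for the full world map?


tiles per axis = 2^2 = 4
total tiles = 4^2 = 16
pixels per axis = 4 * 132 = 528
total pixels = 528^2 = 278784

278784 pixels


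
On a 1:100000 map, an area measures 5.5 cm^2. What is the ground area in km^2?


ground_area = 5.5 * (100000/100)^2 = 5500000.0 m^2 = 5.5 km^2

5.5 km^2


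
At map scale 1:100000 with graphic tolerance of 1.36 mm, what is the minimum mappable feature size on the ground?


ground = 1.36 mm * 100000 / 1000 = 136.0 m

136.0 m


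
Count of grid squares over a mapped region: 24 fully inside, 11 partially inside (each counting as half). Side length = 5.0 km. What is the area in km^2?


effective squares = 24 + 11 * 0.5 = 29.5
area = 29.5 * 25.0 = 737.5 km^2

737.5 km^2


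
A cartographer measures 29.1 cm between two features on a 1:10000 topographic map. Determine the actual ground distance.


ground = 29.1 cm * 10000 / 100 = 2910.0 m = 2.91 km

2.91 km


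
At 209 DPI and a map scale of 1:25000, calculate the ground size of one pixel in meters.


pixel_cm = 2.54 / 209 ≈ 0.012153 cm
ground = pixel_cm * 25000 / 100 = 2.54 * 25000 / (209 * 100) = 63500 / 20900 ≈ 3.04 m

3.04 m


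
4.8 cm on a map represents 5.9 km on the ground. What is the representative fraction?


ground = 5.9 km = 590000 cm; RF denominator = ground / map = 590000 / 4.8 ≈ 122917; RF = 1:122917

1:122917


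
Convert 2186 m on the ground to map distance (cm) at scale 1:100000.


map_cm = 2186 * 100 / 100000 = 2.186 cm ≈ 2.19 cm

2.19 cm


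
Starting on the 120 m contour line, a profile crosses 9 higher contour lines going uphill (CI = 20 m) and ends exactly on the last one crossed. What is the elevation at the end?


elevation = 120 + 9 * 20 = 300 m

300 m


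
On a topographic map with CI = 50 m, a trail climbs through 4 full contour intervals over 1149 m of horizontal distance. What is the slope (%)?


elevation change = 4 * 50 = 200 m
slope = 200 / 1149 * 100 = 17.4%

17.4%


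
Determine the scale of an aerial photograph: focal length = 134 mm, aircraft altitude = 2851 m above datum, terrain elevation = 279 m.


scale = f / (H - h) = 134 mm / 2572 m = 134 / 2572000 = 1:19194

1:19194


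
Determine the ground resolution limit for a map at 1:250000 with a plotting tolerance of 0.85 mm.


ground = 0.85 mm * 250000 / 1000 = 212.5 m

212.5 m


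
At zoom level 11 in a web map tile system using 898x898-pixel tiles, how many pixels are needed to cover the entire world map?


tiles per axis = 2^11 = 2048
total tiles = 2048^2 = 4194304
pixels per axis = 2048 * 898 = 1839104
total pixels = 1839104^2 = 3382303522816

3382303522816 pixels


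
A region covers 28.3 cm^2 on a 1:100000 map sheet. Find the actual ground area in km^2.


ground_area = 28.3 * (100000/100)^2 = 28300000.0 m^2 = 28.3 km^2

28.3 km^2


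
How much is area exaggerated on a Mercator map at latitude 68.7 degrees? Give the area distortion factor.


area_distortion = 1/cos^2(68.7) = 7.579

7.579


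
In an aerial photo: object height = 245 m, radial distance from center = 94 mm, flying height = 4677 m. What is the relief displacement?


d = h * r / H = 245 * 94 / 4677 = 4.92 mm

4.92 mm


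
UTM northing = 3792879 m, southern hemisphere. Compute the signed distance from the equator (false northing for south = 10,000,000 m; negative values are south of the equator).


For southern: actual = 3792879 - 10000000 = -6207121 m

-6207121 m


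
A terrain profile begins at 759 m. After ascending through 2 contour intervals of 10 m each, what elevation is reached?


elevation = 759 + 2 * 10 = 779 m

779 m


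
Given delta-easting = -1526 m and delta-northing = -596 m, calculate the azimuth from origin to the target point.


az = atan2(-1526, -596) = -111.3 deg
adjusted to 0-360: 248.7 degrees

248.7 degrees


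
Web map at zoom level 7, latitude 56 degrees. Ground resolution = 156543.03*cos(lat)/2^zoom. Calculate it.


res = 156543.03 * cos(56) / 2^7 = 156543.03 * 0.5591929 / 128 = 683.89 m/pixel

683.89 m/pixel


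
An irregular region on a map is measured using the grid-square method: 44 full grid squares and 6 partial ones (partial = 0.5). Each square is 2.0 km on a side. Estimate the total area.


effective squares = 44 + 6 * 0.5 = 47.0
area = 47.0 * 4.0 = 188.0 km^2

188.0 km^2


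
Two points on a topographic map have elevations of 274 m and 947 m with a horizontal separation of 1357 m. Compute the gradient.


gradient = (947 - 274) / 1357 = 673 / 1357 = 0.4959

0.4959


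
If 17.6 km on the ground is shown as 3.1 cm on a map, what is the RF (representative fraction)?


ground = 17.6 km = 1760000 cm; RF denominator = ground / map = 1760000 / 3.1 ≈ 567742; RF = 1:567742

1:567742
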